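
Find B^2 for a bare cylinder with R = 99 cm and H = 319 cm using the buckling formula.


B^2 = (2.405/R)^2 + (pi/H)^2
B^2 = (2.405/99)^2 + (pi/319)^2
B^2 = 6.8713e-04 /cm^2

6.8713e-04


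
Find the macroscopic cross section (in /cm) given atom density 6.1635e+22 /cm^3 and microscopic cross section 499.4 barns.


Sigma = N * sigma_barns * 1e-24
Sigma = 6.1635e+22 * 499.4 * 1e-24
Sigma = 30.781 /cm

30.781


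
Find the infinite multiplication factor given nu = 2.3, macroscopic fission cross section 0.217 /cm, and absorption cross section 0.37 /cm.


k_inf = nu * Sigma_f / Sigma_a
k_inf = 2.3 * 0.217 / 0.37
k_inf = 1.3489

1.3489


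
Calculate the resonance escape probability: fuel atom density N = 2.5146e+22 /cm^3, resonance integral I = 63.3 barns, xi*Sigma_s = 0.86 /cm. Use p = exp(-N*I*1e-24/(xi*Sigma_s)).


p = exp(-N * I * 1e-24 / (xi*Sigma_s))
p = exp(-2.5146e+22 * 63.3 * 1e-24 / 0.86)
p = 0.15710

0.15710


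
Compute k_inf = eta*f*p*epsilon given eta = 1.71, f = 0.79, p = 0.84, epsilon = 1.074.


k_inf = eta * f * p * epsilon
k_inf = 1.71 * 0.79 * 0.84 * 1.074
k_inf = 1.2187

1.2187


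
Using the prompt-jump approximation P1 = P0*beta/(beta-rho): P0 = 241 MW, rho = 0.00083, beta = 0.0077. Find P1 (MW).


P1/P0 = beta / (beta - rho)
P1/P0 = 0.0077 / (0.0077 - 0.00083) = 1.120815
P1 = 241 * 1.120815 = 270.12 MW

270.12


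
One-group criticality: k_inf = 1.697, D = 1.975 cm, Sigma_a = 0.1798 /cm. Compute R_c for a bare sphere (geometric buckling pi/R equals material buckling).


L^2 = D / Sigma_a = 1.975 / 0.1798 = 10.98443 cm^2
B_m^2 = (k_inf - 1) / L^2 = (1.697 - 1) / 10.98443 = 0.06345345 /cm^2
For a bare sphere: B_g = pi/R, so R_c = pi / sqrt(B_m^2)
R_c = pi / sqrt(0.06345345) = 12.472 cm

12.472


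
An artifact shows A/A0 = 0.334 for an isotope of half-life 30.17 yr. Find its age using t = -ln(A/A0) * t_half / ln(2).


lambda = ln(2) / t_half = ln(2) / 30.17 = 0.02297472 /yr
t = -ln(A/A0) / lambda
t = -ln(0.334) / 0.02297472
t = 47.731 yr

47.731


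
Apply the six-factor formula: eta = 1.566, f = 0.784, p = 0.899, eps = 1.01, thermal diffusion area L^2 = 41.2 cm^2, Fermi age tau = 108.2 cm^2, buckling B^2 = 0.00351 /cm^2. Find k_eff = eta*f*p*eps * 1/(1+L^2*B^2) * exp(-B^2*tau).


k_inf = eta*f*p*eps = 1.566*0.784*0.899*1.01 = 1.114779
P_TNL = 1/(1 + L^2*B^2) = 1/(1 + 41.2*0.00351) = 0.8736585
P_FNL = exp(-B^2*tau) = exp(-0.00351*108.2) = 0.6840105
k_eff = k_inf * P_TNL * P_FNL = 1.114779 * 0.8736585 * 0.6840105
k_eff = 0.66618

0.66618


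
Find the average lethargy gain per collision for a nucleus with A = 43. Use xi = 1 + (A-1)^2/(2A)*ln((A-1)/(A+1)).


xi = 1 + (A-1)^2/(2A) * ln((A-1)/(A+1))
xi = 1 + (43-1)^2/(2*43) * ln((43-1)/(43 +1))
xi = 0.045799

0.045799


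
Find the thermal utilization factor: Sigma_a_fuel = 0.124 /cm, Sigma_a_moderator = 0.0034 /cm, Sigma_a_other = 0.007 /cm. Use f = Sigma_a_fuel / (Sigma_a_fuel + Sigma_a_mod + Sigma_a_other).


f = Sigma_a_fuel / (Sigma_a_fuel + Sigma_a_mod + Sigma_a_other)
f = 0.124 / (0.124 + 0.0034 + 0.007)
f = 0.92262

0.92262


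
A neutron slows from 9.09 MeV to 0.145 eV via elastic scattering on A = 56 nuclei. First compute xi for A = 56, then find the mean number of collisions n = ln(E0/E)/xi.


xi = 1 + (A-1)^2/(2A)*ln((A-1)/(A+1)) = 0.03529286 (for A = 56)
n = ln(E0/E) / xi
n = ln(9.09e6 / 0.145) / 0.03529286
n = ln(6.268966e+07) / 0.03529286 = 508.71

508.71


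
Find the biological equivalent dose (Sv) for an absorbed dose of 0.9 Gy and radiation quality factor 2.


H = D * Q
H = 0.9 * 2
H = 1.8000 Sv

1.8000


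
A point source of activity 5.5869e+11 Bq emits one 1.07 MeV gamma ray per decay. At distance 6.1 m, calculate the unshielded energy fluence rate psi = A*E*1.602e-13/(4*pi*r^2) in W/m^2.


psi = A * E * 1.602e-13 / (4*pi*r^2)
psi = 5.5869e+11 * 1.07 * 1.602e-13 / (4*pi*6.1^2)
psi = 2.0481e-04 W/m^2

2.0481e-04


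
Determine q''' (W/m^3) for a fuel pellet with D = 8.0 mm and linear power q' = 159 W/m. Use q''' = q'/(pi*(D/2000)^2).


r = D / 2 / 1000 = 8.0 / 2 / 1000 = 0.004 m
q''' = q' / (pi * r^2)
q''' = 159 / (pi * 0.004^2)
q''' = 3.1632e+06 W/m^3

3.1632e+06


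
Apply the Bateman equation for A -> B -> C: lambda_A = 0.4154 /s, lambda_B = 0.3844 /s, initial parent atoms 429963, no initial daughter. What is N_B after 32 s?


N_B(t) = lambda_A * N_A0 / (lambda_B - lambda_A) * [exp(-lambda_A*t) - exp(-lambda_B*t)]
exp(-0.4154*32) = 1.686593e-06; exp(-0.3844*32) = 4.548105e-06
N_B = 0.4154 * 429963 / (0.3844 - 0.4154) * (1.686593e-06 - 4.548105e-06)
N_B = 16.487

16.487


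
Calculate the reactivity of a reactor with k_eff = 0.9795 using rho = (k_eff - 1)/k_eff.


rho = (k_eff - 1) / k_eff
rho = (0.9795 - 1) / 0.9795
rho = -0.020929

-0.020929


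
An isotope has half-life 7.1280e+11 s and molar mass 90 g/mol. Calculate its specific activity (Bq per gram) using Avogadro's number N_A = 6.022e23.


lambda = ln(2) / t_half = ln(2) / 7.1280e+11 = 9.724287e-13 /s
SA = lambda * N_A / M
SA = 9.724287e-13 * 6.022e23 / 90
SA = 6.5066e+09 Bq/g

6.5066e+09


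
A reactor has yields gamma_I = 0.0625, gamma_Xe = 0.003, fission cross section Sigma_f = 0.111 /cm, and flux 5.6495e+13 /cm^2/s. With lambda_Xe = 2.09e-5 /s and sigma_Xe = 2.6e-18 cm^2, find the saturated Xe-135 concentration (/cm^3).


Xe_eq = (gamma_I + gamma_Xe) * Sigma_f * phi / (lambda_Xe + sigma_Xe * phi)
Numerator = (0.0625 + 0.003) * 0.111 * 5.6495e+13 = 4.107469e+11
Denominator = 2.09e-5 + 2.6e-18 * 5.6495e+13 = 1.677870e-04
Xe_eq = 4.107469e+11 / 1.677870e-04 = 2.4480e+15 /cm^3

2.4480e+15


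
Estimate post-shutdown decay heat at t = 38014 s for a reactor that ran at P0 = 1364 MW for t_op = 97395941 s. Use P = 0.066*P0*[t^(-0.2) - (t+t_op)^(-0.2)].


P/P0 = 0.066 * [t^(-0.2) - (t + t_op)^(-0.2)]
P/P0 = 0.066 * [38014^(-0.2) - (38014 + 97395941)^(-0.2)]
P/P0 = 0.066 * [0.1213420 - 0.02524980] = 0.006342085
P = 1364 * 0.006342085 = 8.6506 MW

8.6506


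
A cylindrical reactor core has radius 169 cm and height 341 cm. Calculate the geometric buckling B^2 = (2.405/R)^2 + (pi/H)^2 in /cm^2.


B^2 = (2.405/R)^2 + (pi/H)^2
B^2 = (2.405/169)^2 + (pi/341)^2
B^2 = 2.8739e-04 /cm^2

2.8739e-04


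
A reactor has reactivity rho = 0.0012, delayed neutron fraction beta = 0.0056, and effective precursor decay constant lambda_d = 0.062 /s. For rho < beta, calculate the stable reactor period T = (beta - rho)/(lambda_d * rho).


T = (beta - rho) / (lambda_d * rho)
T = (0.0056 - 0.0012) / (0.062 * 0.0012)
T = 59.140 s

59.140


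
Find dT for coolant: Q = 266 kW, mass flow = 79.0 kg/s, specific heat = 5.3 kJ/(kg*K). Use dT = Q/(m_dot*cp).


dT = Q / (m_dot * cp)
dT = 266 / (79.0 * 5.3)
dT = 0.63530 C

0.63530


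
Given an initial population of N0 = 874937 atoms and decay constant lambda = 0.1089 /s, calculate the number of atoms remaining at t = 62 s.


N = N0 * exp(-lambda * t)
N = 874937 * exp(-0.1089 * 62)
N = 1022.6

1022.6


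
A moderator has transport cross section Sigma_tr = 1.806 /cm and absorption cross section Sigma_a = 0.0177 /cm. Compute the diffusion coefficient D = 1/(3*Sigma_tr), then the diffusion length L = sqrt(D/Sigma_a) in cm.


D = 1 / (3 * Sigma_tr) = 1 / (3 * 1.806) = 0.1845700 cm
L = sqrt(D / Sigma_a)
L = sqrt(0.1845700 / 0.0177)
L = 3.2292 cm

3.2292


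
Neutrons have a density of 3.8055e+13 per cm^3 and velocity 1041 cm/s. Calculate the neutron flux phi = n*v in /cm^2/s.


phi = n * v
phi = 3.8055e+13 * 1041
phi = 3.9615e+16 /cm^2/s

3.9615e+16


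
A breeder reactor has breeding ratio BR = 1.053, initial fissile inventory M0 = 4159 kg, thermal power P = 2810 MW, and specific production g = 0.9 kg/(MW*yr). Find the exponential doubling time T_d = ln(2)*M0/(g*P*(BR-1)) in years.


Breeding gain G = BR - 1 = 1.053 - 1 = 0.053
Fissile production rate = g * P * G = 0.9 * 2810 * 0.053 = 134.037 kg/yr
T_d = ln(2) * M0 / (g * P * G)
T_d = ln(2) * 4159 / 134.037 = 21.507 yr

21.507


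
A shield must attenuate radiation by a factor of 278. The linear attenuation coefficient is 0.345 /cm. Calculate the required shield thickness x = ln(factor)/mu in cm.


x = ln(factor) / mu
x = ln(278) / 0.345
x = 16.312 cm

16.312


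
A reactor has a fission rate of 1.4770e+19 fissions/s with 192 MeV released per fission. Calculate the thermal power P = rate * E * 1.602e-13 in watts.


P = fission_rate * E_MeV * 1.602e-13
P = 1.4770e+19 * 192 * 1.602e-13
P = 4.5430e+08 W

4.5430e+08


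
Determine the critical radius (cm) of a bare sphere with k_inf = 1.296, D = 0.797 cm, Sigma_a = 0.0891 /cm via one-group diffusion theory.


L^2 = D / Sigma_a = 0.797 / 0.0891 = 8.945006 cm^2
B_m^2 = (k_inf - 1) / L^2 = (1.296 - 1) / 8.945006 = 0.03309109 /cm^2
For a bare sphere: B_g = pi/R, so R_c = pi / sqrt(B_m^2)
R_c = pi / sqrt(0.03309109) = 17.270 cm

17.270


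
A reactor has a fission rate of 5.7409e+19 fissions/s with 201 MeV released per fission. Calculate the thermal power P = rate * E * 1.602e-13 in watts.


P = fission_rate * E_MeV * 1.602e-13
P = 5.7409e+19 * 201 * 1.602e-13
P = 1.8486e+09 W

1.8486e+09


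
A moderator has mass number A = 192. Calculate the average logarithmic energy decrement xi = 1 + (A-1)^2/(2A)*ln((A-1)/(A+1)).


xi = 1 + (A-1)^2/(2A) * ln((A-1)/(A+1))
xi = 1 + (192-1)^2/(2*192) * ln((192-1)/(192 +1))
xi = 0.010381

0.010381


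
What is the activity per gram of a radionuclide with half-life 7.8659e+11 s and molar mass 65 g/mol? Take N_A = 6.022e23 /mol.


lambda = ln(2) / t_half = ln(2) / 7.8659e+11 = 8.812052e-13 /s
SA = lambda * N_A / M
SA = 8.812052e-13 * 6.022e23 / 65
SA = 8.1640e+09 Bq/g

8.1640e+09


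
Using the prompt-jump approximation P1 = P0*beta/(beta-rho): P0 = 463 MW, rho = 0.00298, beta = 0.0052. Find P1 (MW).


P1/P0 = beta / (beta - rho)
P1/P0 = 0.0052 / (0.0052 - 0.00298) = 2.342342
P1 = 463 * 2.342342 = 1084.5 MW

1084.5


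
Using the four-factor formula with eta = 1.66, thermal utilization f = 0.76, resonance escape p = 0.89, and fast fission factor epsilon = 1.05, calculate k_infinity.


k_inf = eta * f * p * epsilon
k_inf = 1.66 * 0.76 * 0.89 * 1.05
k_inf = 1.1790

1.1790


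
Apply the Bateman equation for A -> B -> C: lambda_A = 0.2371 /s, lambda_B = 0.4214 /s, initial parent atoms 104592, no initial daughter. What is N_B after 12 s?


N_B(t) = lambda_A * N_A0 / (lambda_B - lambda_A) * [exp(-lambda_A*t) - exp(-lambda_B*t)]
exp(-0.2371*12) = 0.05812264; exp(-0.4214*12) = 0.006365898
N_B = 0.2371 * 104592 / (0.4214 - 0.2371) * (0.05812264 - 0.006365898)
N_B = 6964.2

6964.2


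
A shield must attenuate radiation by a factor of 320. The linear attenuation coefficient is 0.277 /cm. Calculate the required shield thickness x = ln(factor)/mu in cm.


x = ln(factor) / mu
x = ln(320) / 0.277
x = 20.824 cm

20.824


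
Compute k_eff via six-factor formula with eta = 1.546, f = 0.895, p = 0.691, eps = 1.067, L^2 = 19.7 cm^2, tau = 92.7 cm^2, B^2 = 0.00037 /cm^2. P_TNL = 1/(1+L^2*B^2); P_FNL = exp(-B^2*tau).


k_inf = eta*f*p*eps = 1.546*0.895*0.691*1.067 = 1.020176
P_TNL = 1/(1 + L^2*B^2) = 1/(1 + 19.7*0.00037) = 0.9927637
P_FNL = exp(-B^2*tau) = exp(-0.00037*92.7) = 0.9662825
k_eff = k_inf * P_TNL * P_FNL = 1.020176 * 0.9927637 * 0.9662825
k_eff = 0.97864

0.97864


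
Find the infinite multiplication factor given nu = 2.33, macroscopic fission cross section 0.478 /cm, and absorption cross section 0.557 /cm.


k_inf = nu * Sigma_f / Sigma_a
k_inf = 2.33 * 0.478 / 0.557
k_inf = 1.9995

1.9995


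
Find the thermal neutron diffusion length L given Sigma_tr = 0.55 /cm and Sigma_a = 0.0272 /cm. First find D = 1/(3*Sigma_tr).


D = 1 / (3 * Sigma_tr) = 1 / (3 * 0.55) = 0.6060606 cm
L = sqrt(D / Sigma_a)
L = sqrt(0.6060606 / 0.0272)
L = 4.7203 cm

4.7203


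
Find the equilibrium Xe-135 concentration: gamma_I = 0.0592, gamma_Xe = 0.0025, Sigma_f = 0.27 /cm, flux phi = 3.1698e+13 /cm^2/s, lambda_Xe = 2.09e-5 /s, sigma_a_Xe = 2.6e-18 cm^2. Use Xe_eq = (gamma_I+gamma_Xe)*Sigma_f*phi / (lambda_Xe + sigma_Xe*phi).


Xe_eq = (gamma_I + gamma_Xe) * Sigma_f * phi / (lambda_Xe + sigma_Xe * phi)
Numerator = (0.0592 + 0.0025) * 0.27 * 3.1698e+13 = 5.280570e+11
Denominator = 2.09e-5 + 2.6e-18 * 3.1698e+13 = 1.033148e-04
Xe_eq = 5.280570e+11 / 1.033148e-04 = 5.1111e+15 /cm^3

5.1111e+15


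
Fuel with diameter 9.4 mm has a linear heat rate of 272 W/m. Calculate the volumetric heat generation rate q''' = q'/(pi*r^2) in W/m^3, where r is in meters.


r = D / 2 / 1000 = 9.4 / 2 / 1000 = 0.0047 m
q''' = q' / (pi * r^2)
q''' = 272 / (pi * 0.0047^2)
q''' = 3.9194e+06 W/m^3

3.9194e+06


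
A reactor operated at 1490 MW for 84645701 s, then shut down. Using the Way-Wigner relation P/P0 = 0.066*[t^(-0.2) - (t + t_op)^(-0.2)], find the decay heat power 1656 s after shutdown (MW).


P/P0 = 0.066 * [t^(-0.2) - (t + t_op)^(-0.2)]
P/P0 = 0.066 * [1656^(-0.2) - (1656 + 84645701)^(-0.2)]
P/P0 = 0.066 * [0.2270847 - 0.02597032] = 0.01327355
P = 1490 * 0.01327355 = 19.778 MW

19.778


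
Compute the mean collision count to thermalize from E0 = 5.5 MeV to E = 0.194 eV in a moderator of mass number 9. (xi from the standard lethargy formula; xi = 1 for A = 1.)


xi = 1 + (A-1)^2/(2A)*ln((A-1)/(A+1)) = 0.2066007 (for A = 9)
n = ln(E0/E) / xi
n = ln(5.5e6 / 0.194) / 0.2066007
n = ln(2.835052e+07) / 0.2066007 = 83.060

83.060


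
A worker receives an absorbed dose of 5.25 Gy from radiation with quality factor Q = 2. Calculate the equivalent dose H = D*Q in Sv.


H = D * Q
H = 5.25 * 2
H = 10.500 Sv

10.500


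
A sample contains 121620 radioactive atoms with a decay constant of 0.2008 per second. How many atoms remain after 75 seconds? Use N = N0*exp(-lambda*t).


N = N0 * exp(-lambda * t)
N = 121620 * exp(-0.2008 * 75)
N = 0.035037

0.035037


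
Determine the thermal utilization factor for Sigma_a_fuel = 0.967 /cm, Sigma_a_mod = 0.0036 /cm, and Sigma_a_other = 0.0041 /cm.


f = Sigma_a_fuel / (Sigma_a_fuel + Sigma_a_mod + Sigma_a_other)
f = 0.967 / (0.967 + 0.0036 + 0.0041)
f = 0.99210

0.99210


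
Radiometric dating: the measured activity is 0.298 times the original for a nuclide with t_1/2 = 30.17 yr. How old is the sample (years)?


lambda = ln(2) / t_half = ln(2) / 30.17 = 0.02297472 /yr
t = -ln(A/A0) / lambda
t = -ln(0.298) / 0.02297472
t = 52.695 yr

52.695


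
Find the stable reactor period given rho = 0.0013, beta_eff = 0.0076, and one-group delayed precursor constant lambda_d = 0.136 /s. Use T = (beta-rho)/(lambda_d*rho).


T = (beta - rho) / (lambda_d * rho)
T = (0.0076 - 0.0013) / (0.136 * 0.0013)
T = 35.633 s

35.633


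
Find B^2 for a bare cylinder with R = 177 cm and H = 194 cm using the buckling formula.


B^2 = (2.405/R)^2 + (pi/H)^2
B^2 = (2.405/177)^2 + (pi/194)^2
B^2 = 4.4686e-04 /cm^2

4.4686e-04


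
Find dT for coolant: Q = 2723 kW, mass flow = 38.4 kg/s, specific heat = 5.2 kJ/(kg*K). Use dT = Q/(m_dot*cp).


dT = Q / (m_dot * cp)
dT = 2723 / (38.4 * 5.2)
dT = 13.637 C

13.637


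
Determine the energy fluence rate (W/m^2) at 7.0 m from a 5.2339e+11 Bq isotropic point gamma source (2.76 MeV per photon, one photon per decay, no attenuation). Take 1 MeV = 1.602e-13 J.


psi = A * E * 1.602e-13 / (4*pi*r^2)
psi = 5.2339e+11 * 2.76 * 1.602e-13 / (4*pi*7.0^2)
psi = 3.7583e-04 W/m^2

3.7583e-04


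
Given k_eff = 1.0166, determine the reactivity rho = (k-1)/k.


rho = (k_eff - 1) / k_eff
rho = (1.0166 - 1) / 1.0166
rho = 0.016329

0.016329


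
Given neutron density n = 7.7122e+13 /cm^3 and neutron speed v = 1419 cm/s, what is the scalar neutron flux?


phi = n * v
phi = 7.7122e+13 * 1419
phi = 1.0944e+17 /cm^2/s

1.0944e+17


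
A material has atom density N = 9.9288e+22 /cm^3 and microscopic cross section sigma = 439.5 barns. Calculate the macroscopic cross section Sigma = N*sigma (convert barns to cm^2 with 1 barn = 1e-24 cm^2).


Sigma = N * sigma_barns * 1e-24
Sigma = 9.9288e+22 * 439.5 * 1e-24
Sigma = 43.637 /cm

43.637


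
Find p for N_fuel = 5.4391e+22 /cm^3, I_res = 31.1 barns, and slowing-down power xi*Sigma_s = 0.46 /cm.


p = exp(-N * I * 1e-24 / (xi*Sigma_s))
p = exp(-5.4391e+22 * 31.1 * 1e-24 / 0.46)
p = 0.025291

0.025291


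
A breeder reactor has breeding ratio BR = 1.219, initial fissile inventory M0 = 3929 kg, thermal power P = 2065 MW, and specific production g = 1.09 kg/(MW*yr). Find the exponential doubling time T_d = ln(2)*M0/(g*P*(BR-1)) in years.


Breeding gain G = BR - 1 = 1.219 - 1 = 0.219
Fissile production rate = g * P * G = 1.09 * 2065 * 0.219 = 492.93615 kg/yr
T_d = ln(2) * M0 / (g * P * G)
T_d = ln(2) * 3929 / 492.93615 = 5.5248 yr

5.5248


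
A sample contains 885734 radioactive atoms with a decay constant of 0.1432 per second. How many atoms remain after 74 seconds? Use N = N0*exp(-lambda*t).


N = N0 * exp(-lambda * t)
N = 885734 * exp(-0.1432 * 74)
N = 22.140

22.140


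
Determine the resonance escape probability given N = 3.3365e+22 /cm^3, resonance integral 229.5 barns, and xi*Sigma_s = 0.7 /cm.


p = exp(-N * I * 1e-24 / (xi*Sigma_s))
p = exp(-3.3365e+22 * 229.5 * 1e-24 / 0.7)
p = 1.7753e-05

1.7753e-05


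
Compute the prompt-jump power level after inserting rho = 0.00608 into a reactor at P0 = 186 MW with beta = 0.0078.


P1/P0 = beta / (beta - rho)
P1/P0 = 0.0078 / (0.0078 - 0.00608) = 4.534884
P1 = 186 * 4.534884 = 843.49 MW

843.49


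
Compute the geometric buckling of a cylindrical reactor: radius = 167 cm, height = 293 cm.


B^2 = (2.405/R)^2 + (pi/H)^2
B^2 = (2.405/167)^2 + (pi/293)^2
B^2 = 3.2236e-04 /cm^2

3.2236e-04


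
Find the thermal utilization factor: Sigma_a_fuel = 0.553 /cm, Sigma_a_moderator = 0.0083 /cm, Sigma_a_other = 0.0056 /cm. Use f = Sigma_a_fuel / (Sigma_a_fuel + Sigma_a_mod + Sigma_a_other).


f = Sigma_a_fuel / (Sigma_a_fuel + Sigma_a_mod + Sigma_a_other)
f = 0.553 / (0.553 + 0.0083 + 0.0056)
f = 0.97548

0.97548


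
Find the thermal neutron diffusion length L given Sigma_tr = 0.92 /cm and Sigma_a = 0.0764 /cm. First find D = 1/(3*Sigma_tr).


D = 1 / (3 * Sigma_tr) = 1 / (3 * 0.92) = 0.3623188 cm
L = sqrt(D / Sigma_a)
L = sqrt(0.3623188 / 0.0764)
L = 2.1777 cm

2.1777


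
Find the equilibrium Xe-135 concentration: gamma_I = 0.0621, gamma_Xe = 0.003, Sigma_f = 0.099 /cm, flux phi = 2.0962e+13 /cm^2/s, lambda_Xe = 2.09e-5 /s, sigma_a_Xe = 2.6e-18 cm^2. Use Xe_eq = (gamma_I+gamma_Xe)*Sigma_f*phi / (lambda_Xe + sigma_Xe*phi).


Xe_eq = (gamma_I + gamma_Xe) * Sigma_f * phi / (lambda_Xe + sigma_Xe * phi)
Numerator = (0.0621 + 0.003) * 0.099 * 2.0962e+13 = 1.350980e+11
Denominator = 2.09e-5 + 2.6e-18 * 2.0962e+13 = 7.540120e-05
Xe_eq = 1.350980e+11 / 7.540120e-05 = 1.7917e+15 /cm^3

1.7917e+15


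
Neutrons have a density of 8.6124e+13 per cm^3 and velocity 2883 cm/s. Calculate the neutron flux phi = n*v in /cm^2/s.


phi = n * v
phi = 8.6124e+13 * 2883
phi = 2.4830e+17 /cm^2/s

2.4830e+17


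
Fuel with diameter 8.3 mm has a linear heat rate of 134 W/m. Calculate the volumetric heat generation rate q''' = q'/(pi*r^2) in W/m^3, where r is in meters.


r = D / 2 / 1000 = 8.3 / 2 / 1000 = 0.00415 m
q''' = q' / (pi * r^2)
q''' = 134 / (pi * 0.00415^2)
q''' = 2.4766e+06 W/m^3

2.4766e+06


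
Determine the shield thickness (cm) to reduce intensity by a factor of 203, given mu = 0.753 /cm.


x = ln(factor) / mu
x = ln(203) / 0.753
x = 7.0561 cm

7.0561


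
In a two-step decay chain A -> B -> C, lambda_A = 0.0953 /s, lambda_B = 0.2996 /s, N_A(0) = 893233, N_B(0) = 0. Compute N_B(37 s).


N_B(t) = lambda_A * N_A0 / (lambda_B - lambda_A) * [exp(-lambda_A*t) - exp(-lambda_B*t)]
exp(-0.0953*37) = 0.02941943; exp(-0.2996*37) = 1.533765e-05
N_B = 0.0953 * 893233 / (0.2996 - 0.0953) * (0.02941943 - 1.533765e-05)
N_B = 12252

12252


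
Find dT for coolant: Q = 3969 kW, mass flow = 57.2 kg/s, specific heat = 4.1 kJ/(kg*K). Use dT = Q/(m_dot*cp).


dT = Q / (m_dot * cp)
dT = 3969 / (57.2 * 4.1)
dT = 16.924 C

16.924


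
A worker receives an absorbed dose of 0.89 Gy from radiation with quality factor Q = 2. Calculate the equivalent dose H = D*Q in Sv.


H = D * Q
H = 0.89 * 2
H = 1.7800 Sv

1.7800


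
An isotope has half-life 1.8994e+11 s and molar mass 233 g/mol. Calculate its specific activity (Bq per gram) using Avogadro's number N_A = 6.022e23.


lambda = ln(2) / t_half = ln(2) / 1.8994e+11 = 3.649295e-12 /s
SA = lambda * N_A / M
SA = 3.649295e-12 * 6.022e23 / 233
SA = 9.4318e+09 Bq/g

9.4318e+09


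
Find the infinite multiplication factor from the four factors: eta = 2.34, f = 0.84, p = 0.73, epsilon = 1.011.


k_inf = eta * f * p * epsilon
k_inf = 2.34 * 0.84 * 0.73 * 1.011
k_inf = 1.4507

1.4507


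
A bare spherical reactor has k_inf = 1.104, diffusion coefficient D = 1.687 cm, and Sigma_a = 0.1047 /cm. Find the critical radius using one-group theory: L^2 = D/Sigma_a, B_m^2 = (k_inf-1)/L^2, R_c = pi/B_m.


L^2 = D / Sigma_a = 1.687 / 0.1047 = 16.11270 cm^2
B_m^2 = (k_inf - 1) / L^2 = (1.104 - 1) / 16.11270 = 0.006454536 /cm^2
For a bare sphere: B_g = pi/R, so R_c = pi / sqrt(B_m^2)
R_c = pi / sqrt(0.006454536) = 39.104 cm

39.104


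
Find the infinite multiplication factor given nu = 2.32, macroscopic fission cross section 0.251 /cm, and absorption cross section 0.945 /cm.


k_inf = nu * Sigma_f / Sigma_a
k_inf = 2.32 * 0.251 / 0.945
k_inf = 0.61621

0.61621


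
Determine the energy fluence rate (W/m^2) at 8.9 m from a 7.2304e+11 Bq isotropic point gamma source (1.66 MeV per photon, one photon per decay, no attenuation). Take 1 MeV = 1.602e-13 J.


psi = A * E * 1.602e-13 / (4*pi*r^2)
psi = 7.2304e+11 * 1.66 * 1.602e-13 / (4*pi*8.9^2)
psi = 1.9317e-04 W/m^2

1.9317e-04


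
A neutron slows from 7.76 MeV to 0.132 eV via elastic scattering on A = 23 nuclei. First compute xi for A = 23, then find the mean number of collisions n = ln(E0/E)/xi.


xi = 1 + (A-1)^2/(2A)*ln((A-1)/(A+1)) = 0.08448899 (for A = 23)
n = ln(E0/E) / xi
n = ln(7.76e6 / 0.132) / 0.08448899
n = ln(5.878788e+07) / 0.08448899 = 211.74

211.74


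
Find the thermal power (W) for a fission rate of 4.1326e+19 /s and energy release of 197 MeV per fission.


P = fission_rate * E_MeV * 1.602e-13
P = 4.1326e+19 * 197 * 1.602e-13
P = 1.3042e+09 W

1.3042e+09


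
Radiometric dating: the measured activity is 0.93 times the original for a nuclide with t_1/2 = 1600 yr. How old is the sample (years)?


lambda = ln(2) / t_half = ln(2) / 1600 = 4.332170e-04 /yr
t = -ln(A/A0) / lambda
t = -ln(0.93) / 4.332170e-04
t = 167.52 yr

167.52


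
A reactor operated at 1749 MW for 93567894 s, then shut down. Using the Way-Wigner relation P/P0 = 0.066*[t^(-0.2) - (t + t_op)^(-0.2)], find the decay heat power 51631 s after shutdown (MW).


P/P0 = 0.066 * [t^(-0.2) - (t + t_op)^(-0.2)]
P/P0 = 0.066 * [51631^(-0.2) - (51631 + 93567894)^(-0.2)]
P/P0 = 0.066 * [0.1141348 - 0.02545228] = 0.005853046
P = 1749 * 0.005853046 = 10.237 MW

10.237


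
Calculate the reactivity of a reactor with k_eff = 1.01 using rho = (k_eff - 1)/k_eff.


rho = (k_eff - 1) / k_eff
rho = (1.01 - 1) / 1.01
rho = 0.0099010

0.0099010


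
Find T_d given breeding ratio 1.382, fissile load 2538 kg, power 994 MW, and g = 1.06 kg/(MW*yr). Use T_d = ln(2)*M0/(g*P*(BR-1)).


Breeding gain G = BR - 1 = 1.382 - 1 = 0.382
Fissile production rate = g * P * G = 1.06 * 994 * 0.382 = 402.49048 kg/yr
T_d = ln(2) * M0 / (g * P * G)
T_d = ln(2) * 2538 / 402.49048 = 4.3708 yr

4.3708


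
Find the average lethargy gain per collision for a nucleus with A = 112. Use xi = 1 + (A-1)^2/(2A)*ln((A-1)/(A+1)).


xi = 1 + (A-1)^2/(2A) * ln((A-1)/(A+1))
xi = 1 + (112-1)^2/(2*112) * ln((112-1)/(112 +1))
xi = 0.017751

0.017751


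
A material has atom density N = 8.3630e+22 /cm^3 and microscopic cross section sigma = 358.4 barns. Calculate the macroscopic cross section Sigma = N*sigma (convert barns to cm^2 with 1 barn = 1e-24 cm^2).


Sigma = N * sigma_barns * 1e-24
Sigma = 8.3630e+22 * 358.4 * 1e-24
Sigma = 29.973 /cm

29.973


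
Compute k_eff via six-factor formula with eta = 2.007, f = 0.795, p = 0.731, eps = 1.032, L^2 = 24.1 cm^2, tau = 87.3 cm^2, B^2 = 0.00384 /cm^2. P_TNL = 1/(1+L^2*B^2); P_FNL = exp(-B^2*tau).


k_inf = eta*f*p*eps = 2.007*0.795*0.731*1.032 = 1.203681
P_TNL = 1/(1 + L^2*B^2) = 1/(1 + 24.1*0.00384) = 0.9152949
P_FNL = exp(-B^2*tau) = exp(-0.00384*87.3) = 0.7151721
k_eff = k_inf * P_TNL * P_FNL = 1.203681 * 0.9152949 * 0.7151721
k_eff = 0.78792

0.78792


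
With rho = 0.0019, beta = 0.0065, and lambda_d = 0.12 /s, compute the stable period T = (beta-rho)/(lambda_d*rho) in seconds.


T = (beta - rho) / (lambda_d * rho)
T = (0.0065 - 0.0019) / (0.12 * 0.0019)
T = 20.175 s

20.175


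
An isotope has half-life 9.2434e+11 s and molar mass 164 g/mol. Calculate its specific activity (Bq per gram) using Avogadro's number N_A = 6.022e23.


lambda = ln(2) / t_half = ln(2) / 9.2434e+11 = 7.498834e-13 /s
SA = lambda * N_A / M
SA = 7.498834e-13 * 6.022e23 / 164
SA = 2.7535e+09 Bq/g

2.7535e+09


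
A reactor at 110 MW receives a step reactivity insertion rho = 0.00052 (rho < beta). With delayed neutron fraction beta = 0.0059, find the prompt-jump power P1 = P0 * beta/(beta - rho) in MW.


P1/P0 = beta / (beta - rho)
P1/P0 = 0.0059 / (0.0059 - 0.00052) = 1.096654
P1 = 110 * 1.096654 = 120.63 MW

120.63


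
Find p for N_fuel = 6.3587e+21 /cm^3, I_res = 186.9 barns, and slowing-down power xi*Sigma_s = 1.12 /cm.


p = exp(-N * I * 1e-24 / (xi*Sigma_s))
p = exp(-6.3587e+21 * 186.9 * 1e-24 / 1.12)
p = 0.34607

0.34607


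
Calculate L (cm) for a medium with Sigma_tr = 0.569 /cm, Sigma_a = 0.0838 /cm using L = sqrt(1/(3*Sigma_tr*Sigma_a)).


D = 1 / (3 * Sigma_tr) = 1 / (3 * 0.569) = 0.5858231 cm
L = sqrt(D / Sigma_a)
L = sqrt(0.5858231 / 0.0838)
L = 2.6440 cm

2.6440


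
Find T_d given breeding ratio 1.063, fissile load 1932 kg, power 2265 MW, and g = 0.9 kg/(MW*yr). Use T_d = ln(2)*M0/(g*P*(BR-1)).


Breeding gain G = BR - 1 = 1.063 - 1 = 0.063
Fissile production rate = g * P * G = 0.9 * 2265 * 0.063 = 128.4255 kg/yr
T_d = ln(2) * M0 / (g * P * G)
T_d = ln(2) * 1932 / 128.4255 = 10.428 yr

10.428


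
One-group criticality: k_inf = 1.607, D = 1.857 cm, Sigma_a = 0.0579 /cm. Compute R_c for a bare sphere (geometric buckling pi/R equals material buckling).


L^2 = D / Sigma_a = 1.857 / 0.0579 = 32.07254 cm^2
B_m^2 = (k_inf - 1) / L^2 = (1.607 - 1) / 32.07254 = 0.01892585 /cm^2
For a bare sphere: B_g = pi/R, so R_c = pi / sqrt(B_m^2)
R_c = pi / sqrt(0.01892585) = 22.836 cm

22.836


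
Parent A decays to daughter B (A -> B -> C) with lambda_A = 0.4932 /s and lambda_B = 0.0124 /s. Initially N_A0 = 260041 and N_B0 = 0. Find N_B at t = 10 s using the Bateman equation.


N_B(t) = lambda_A * N_A0 / (lambda_B - lambda_A) * [exp(-lambda_A*t) - exp(-lambda_B*t)]
exp(-0.4932*10) = 0.007212065; exp(-0.0124*10) = 0.8833798
N_B = 0.4932 * 260041 / (0.0124 - 0.4932) * (0.007212065 - 0.8833798)
N_B = 233716

233716


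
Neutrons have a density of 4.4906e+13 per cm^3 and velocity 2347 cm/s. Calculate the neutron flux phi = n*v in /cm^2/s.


phi = n * v
phi = 4.4906e+13 * 2347
phi = 1.0539e+17 /cm^2/s

1.0539e+17


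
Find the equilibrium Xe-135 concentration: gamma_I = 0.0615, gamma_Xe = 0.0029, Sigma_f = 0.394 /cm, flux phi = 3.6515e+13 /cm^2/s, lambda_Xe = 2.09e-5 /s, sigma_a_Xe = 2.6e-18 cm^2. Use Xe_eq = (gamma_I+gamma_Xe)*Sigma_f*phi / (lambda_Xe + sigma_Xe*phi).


Xe_eq = (gamma_I + gamma_Xe) * Sigma_f * phi / (lambda_Xe + sigma_Xe * phi)
Numerator = (0.0615 + 0.0029) * 0.394 * 3.6515e+13 = 9.265170e+11
Denominator = 2.09e-5 + 2.6e-18 * 3.6515e+13 = 1.158390e-04
Xe_eq = 9.265170e+11 / 1.158390e-04 = 7.9983e+15 /cm^3

7.9983e+15


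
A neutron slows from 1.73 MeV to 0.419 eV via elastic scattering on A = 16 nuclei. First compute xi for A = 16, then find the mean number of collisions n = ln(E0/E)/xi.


xi = 1 + (A-1)^2/(2A)*ln((A-1)/(A+1)) = 0.1199467 (for A = 16)
n = ln(E0/E) / xi
n = ln(1.73e6 / 0.419) / 0.1199467
n = ln(4.128878e+06) / 0.1199467 = 127.00

127.00


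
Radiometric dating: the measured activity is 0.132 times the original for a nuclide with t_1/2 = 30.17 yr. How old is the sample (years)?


lambda = ln(2) / t_half = ln(2) / 30.17 = 0.02297472 /yr
t = -ln(A/A0) / lambda
t = -ln(0.132) / 0.02297472
t = 88.138 yr

88.138


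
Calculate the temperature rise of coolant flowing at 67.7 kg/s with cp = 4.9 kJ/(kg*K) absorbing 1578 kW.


dT = Q / (m_dot * cp)
dT = 1578 / (67.7 * 4.9)
dT = 4.7569 C

4.7569


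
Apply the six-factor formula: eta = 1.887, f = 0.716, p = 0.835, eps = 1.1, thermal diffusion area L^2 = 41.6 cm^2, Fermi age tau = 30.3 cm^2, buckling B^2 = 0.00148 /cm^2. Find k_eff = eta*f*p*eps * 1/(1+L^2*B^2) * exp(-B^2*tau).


k_inf = eta*f*p*eps = 1.887*0.716*0.835*1.1 = 1.240978
P_TNL = 1/(1 + L^2*B^2) = 1/(1 + 41.6*0.00148) = 0.9420028
P_FNL = exp(-B^2*tau) = exp(-0.00148*30.3) = 0.9561466
k_eff = k_inf * P_TNL * P_FNL = 1.240978 * 0.9420028 * 0.9561466
k_eff = 1.1177

1.1177


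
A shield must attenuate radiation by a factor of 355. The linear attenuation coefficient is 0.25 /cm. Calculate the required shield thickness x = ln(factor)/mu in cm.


x = ln(factor) / mu
x = ln(355) / 0.25
x = 23.488 cm

23.488


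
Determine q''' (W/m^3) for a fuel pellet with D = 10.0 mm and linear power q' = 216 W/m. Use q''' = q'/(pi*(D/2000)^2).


r = D / 2 / 1000 = 10.0 / 2 / 1000 = 0.005 m
q''' = q' / (pi * r^2)
q''' = 216 / (pi * 0.005^2)
q''' = 2.7502e+06 W/m^3

2.7502e+06


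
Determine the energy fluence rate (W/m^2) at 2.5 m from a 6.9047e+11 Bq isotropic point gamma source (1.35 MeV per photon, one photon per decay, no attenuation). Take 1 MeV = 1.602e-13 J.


psi = A * E * 1.602e-13 / (4*pi*r^2)
psi = 6.9047e+11 * 1.35 * 1.602e-13 / (4*pi*2.5^2)
psi = 0.0019013 W/m^2

0.0019013


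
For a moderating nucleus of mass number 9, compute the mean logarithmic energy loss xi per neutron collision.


xi = 1 + (A-1)^2/(2A) * ln((A-1)/(A+1))
xi = 1 + (9-1)^2/(2*9) * ln((9-1)/(9 +1))
xi = 0.20660

0.20660


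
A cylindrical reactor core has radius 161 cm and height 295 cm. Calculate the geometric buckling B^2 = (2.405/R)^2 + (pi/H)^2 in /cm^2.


B^2 = (2.405/R)^2 + (pi/H)^2
B^2 = (2.405/161)^2 + (pi/295)^2
B^2 = 3.3655e-04 /cm^2

3.3655e-04


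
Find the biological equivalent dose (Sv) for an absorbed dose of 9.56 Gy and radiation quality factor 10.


H = D * Q
H = 9.56 * 10
H = 95.600 Sv

95.600


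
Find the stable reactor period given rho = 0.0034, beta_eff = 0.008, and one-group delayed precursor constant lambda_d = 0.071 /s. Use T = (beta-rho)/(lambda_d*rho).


T = (beta - rho) / (lambda_d * rho)
T = (0.008 - 0.0034) / (0.071 * 0.0034)
T = 19.056 s

19.056


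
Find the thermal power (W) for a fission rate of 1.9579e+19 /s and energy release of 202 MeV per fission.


P = fission_rate * E_MeV * 1.602e-13
P = 1.9579e+19 * 202 * 1.602e-13
P = 6.3358e+08 W

6.3358e+08


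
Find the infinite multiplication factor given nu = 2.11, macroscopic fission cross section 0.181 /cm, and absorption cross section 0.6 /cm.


k_inf = nu * Sigma_f / Sigma_a
k_inf = 2.11 * 0.181 / 0.6
k_inf = 0.63652

0.63652


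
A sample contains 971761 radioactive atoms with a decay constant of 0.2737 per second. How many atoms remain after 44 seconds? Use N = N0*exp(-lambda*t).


N = N0 * exp(-lambda * t)
N = 971761 * exp(-0.2737 * 44)
N = 5.7206

5.7206


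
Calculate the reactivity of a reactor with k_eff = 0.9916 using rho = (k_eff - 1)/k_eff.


rho = (k_eff - 1) / k_eff
rho = (0.9916 - 1) / 0.9916
rho = -0.0084712

-0.0084712


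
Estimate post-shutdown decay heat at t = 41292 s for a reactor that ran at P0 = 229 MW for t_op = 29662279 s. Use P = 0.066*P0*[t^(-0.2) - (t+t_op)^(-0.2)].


P/P0 = 0.066 * [t^(-0.2) - (t + t_op)^(-0.2)]
P/P0 = 0.066 * [41292^(-0.2) - (41292 + 29662279)^(-0.2)]
P/P0 = 0.066 * [0.1193512 - 0.03202125] = 0.005763777
P = 229 * 0.005763777 = 1.3199 MW

1.3199


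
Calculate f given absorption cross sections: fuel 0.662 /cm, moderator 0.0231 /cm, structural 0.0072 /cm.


f = Sigma_a_fuel / (Sigma_a_fuel + Sigma_a_mod + Sigma_a_other)
f = 0.662 / (0.662 + 0.0231 + 0.0072)
f = 0.95623

0.95623


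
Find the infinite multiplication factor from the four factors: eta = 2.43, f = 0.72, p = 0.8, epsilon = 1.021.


k_inf = eta * f * p * epsilon
k_inf = 2.43 * 0.72 * 0.8 * 1.021
k_inf = 1.4291

1.4291


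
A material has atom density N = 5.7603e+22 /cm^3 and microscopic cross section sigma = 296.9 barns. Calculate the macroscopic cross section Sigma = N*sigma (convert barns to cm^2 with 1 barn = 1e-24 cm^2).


Sigma = N * sigma_barns * 1e-24
Sigma = 5.7603e+22 * 296.9 * 1e-24
Sigma = 17.102 /cm

17.102


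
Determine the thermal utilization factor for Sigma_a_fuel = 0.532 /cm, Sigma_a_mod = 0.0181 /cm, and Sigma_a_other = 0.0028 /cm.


f = Sigma_a_fuel / (Sigma_a_fuel + Sigma_a_mod + Sigma_a_other)
f = 0.532 / (0.532 + 0.0181 + 0.0028)
f = 0.96220

0.96220


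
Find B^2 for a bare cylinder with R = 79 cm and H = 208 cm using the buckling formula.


B^2 = (2.405/R)^2 + (pi/H)^2
B^2 = (2.405/79)^2 + (pi/208)^2
B^2 = 0.0011549 /cm^2

0.0011549


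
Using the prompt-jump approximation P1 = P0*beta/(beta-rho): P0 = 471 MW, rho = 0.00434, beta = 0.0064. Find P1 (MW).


P1/P0 = beta / (beta - rho)
P1/P0 = 0.0064 / (0.0064 - 0.00434) = 3.106796
P1 = 471 * 3.106796 = 1463.3 MW

1463.3


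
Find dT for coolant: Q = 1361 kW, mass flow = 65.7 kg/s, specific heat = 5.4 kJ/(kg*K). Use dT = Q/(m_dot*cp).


dT = Q / (m_dot * cp)
dT = 1361 / (65.7 * 5.4)
dT = 3.8362 C

3.8362


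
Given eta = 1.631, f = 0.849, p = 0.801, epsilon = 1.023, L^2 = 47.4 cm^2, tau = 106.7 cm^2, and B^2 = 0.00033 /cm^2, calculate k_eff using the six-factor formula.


k_inf = eta*f*p*eps = 1.631*0.849*0.801*1.023 = 1.134671
P_TNL = 1/(1 + L^2*B^2) = 1/(1 + 47.4*0.00033) = 0.9845989
P_FNL = exp(-B^2*tau) = exp(-0.00033*106.7) = 0.9654017
k_eff = k_inf * P_TNL * P_FNL = 1.134671 * 0.9845989 * 0.9654017
k_eff = 1.0785

1.0785


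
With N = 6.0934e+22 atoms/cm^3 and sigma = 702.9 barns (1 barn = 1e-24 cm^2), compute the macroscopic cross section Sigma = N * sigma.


Sigma = N * sigma_barns * 1e-24
Sigma = 6.0934e+22 * 702.9 * 1e-24
Sigma = 42.831 /cm

42.831


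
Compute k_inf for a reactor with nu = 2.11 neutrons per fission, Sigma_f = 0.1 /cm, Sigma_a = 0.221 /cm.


k_inf = nu * Sigma_f / Sigma_a
k_inf = 2.11 * 0.1 / 0.221
k_inf = 0.95475

0.95475


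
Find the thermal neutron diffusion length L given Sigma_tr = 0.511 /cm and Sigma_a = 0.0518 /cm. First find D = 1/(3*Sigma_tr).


D = 1 / (3 * Sigma_tr) = 1 / (3 * 0.511) = 0.6523157 cm
L = sqrt(D / Sigma_a)
L = sqrt(0.6523157 / 0.0518)
L = 3.5487 cm

3.5487


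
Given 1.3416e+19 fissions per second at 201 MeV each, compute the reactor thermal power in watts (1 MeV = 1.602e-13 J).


P = fission_rate * E_MeV * 1.602e-13
P = 1.3416e+19 * 201 * 1.602e-13
P = 4.3200e+08 W

4.3200e+08


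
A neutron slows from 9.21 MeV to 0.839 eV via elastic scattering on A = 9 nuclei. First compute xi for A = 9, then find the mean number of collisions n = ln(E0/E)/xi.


xi = 1 + (A-1)^2/(2A)*ln((A-1)/(A+1)) = 0.2066007 (for A = 9)
n = ln(E0/E) / xi
n = ln(9.21e6 / 0.839) / 0.2066007
n = ln(1.097735e+07) / 0.2066007 = 78.467

78.467


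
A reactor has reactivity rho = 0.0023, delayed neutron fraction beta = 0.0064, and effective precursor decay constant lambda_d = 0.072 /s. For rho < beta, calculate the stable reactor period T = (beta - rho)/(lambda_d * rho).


T = (beta - rho) / (lambda_d * rho)
T = (0.0064 - 0.0023) / (0.072 * 0.0023)
T = 24.758 s

24.758


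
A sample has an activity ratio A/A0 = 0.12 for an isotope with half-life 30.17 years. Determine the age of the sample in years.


lambda = ln(2) / t_half = ln(2) / 30.17 = 0.02297472 /yr
t = -ln(A/A0) / lambda
t = -ln(0.12) / 0.02297472
t = 92.287 yr

92.287


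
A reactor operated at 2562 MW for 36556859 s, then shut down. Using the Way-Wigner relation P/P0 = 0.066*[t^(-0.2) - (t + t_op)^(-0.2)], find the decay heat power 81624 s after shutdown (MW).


P/P0 = 0.066 * [t^(-0.2) - (t + t_op)^(-0.2)]
P/P0 = 0.066 * [81624^(-0.2) - (81624 + 36556859)^(-0.2)]
P/P0 = 0.066 * [0.1041445 - 0.03070524] = 0.004846991
P = 2562 * 0.004846991 = 12.418 MW

12.418


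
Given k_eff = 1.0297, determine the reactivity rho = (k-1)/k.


rho = (k_eff - 1) / k_eff
rho = (1.0297 - 1) / 1.0297
rho = 0.028843

0.028843


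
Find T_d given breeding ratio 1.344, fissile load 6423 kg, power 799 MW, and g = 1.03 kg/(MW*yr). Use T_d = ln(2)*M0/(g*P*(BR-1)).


Breeding gain G = BR - 1 = 1.344 - 1 = 0.344
Fissile production rate = g * P * G = 1.03 * 799 * 0.344 = 283.10168 kg/yr
T_d = ln(2) * M0 / (g * P * G)
T_d = ln(2) * 6423 / 283.10168 = 15.726 yr

15.726


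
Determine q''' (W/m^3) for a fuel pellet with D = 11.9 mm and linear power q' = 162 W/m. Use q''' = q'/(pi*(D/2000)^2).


r = D / 2 / 1000 = 11.9 / 2 / 1000 = 0.00595 m
q''' = q' / (pi * r^2)
q''' = 162 / (pi * 0.00595^2)
q''' = 1.4566e+06 W/m^3

1.4566e+06


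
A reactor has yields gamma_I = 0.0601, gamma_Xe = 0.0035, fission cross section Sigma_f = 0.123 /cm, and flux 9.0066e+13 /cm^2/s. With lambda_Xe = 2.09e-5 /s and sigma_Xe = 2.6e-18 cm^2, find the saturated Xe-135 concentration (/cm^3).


Xe_eq = (gamma_I + gamma_Xe) * Sigma_f * phi / (lambda_Xe + sigma_Xe * phi)
Numerator = (0.0601 + 0.0035) * 0.123 * 9.0066e+13 = 7.045683e+11
Denominator = 2.09e-5 + 2.6e-18 * 9.0066e+13 = 2.550716e-04
Xe_eq = 7.045683e+11 / 2.550716e-04 = 2.7622e+15 /cm^3

2.7622e+15


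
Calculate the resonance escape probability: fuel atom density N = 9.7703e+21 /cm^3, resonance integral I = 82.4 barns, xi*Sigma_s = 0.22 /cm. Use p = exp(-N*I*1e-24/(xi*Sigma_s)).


p = exp(-N * I * 1e-24 / (xi*Sigma_s))
p = exp(-9.7703e+21 * 82.4 * 1e-24 / 0.22)
p = 0.025747

0.025747


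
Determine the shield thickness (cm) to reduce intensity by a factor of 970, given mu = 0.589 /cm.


x = ln(factor) / mu
x = ln(970) / 0.589
x = 11.676 cm

11.676


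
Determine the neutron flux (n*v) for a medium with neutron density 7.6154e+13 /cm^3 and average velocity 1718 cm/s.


phi = n * v
phi = 7.6154e+13 * 1718
phi = 1.3083e+17 /cm^2/s

1.3083e+17


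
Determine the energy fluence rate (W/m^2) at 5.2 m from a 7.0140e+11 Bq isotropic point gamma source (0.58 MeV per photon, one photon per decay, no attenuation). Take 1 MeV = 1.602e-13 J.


psi = A * E * 1.602e-13 / (4*pi*r^2)
psi = 7.0140e+11 * 0.58 * 1.602e-13 / (4*pi*5.2^2)
psi = 1.9180e-04 W/m^2

1.9180e-04


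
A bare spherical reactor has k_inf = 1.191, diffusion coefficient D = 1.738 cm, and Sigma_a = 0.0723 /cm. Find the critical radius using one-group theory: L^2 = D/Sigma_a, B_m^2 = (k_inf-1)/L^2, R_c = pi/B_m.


L^2 = D / Sigma_a = 1.738 / 0.0723 = 24.03873 cm^2
B_m^2 = (k_inf - 1) / L^2 = (1.191 - 1) / 24.03873 = 0.007945511 /cm^2
For a bare sphere: B_g = pi/R, so R_c = pi / sqrt(B_m^2)
R_c = pi / sqrt(0.007945511) = 35.244 cm

35.244


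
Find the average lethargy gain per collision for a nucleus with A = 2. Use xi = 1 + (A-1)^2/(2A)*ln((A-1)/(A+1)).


xi = 1 + (A-1)^2/(2A) * ln((A-1)/(A+1))
xi = 1 + (2-1)^2/(2*2) * ln((2-1)/(2 +1))
xi = 0.72535

0.72535


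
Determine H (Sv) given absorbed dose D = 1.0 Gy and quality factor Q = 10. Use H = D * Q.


H = D * Q
H = 1.0 * 10
H = 10.000 Sv

10.000


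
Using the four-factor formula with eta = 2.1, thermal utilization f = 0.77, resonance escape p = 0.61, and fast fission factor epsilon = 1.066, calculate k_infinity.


k_inf = eta * f * p * epsilon
k_inf = 2.1 * 0.77 * 0.61 * 1.066
k_inf = 1.0515

1.0515
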